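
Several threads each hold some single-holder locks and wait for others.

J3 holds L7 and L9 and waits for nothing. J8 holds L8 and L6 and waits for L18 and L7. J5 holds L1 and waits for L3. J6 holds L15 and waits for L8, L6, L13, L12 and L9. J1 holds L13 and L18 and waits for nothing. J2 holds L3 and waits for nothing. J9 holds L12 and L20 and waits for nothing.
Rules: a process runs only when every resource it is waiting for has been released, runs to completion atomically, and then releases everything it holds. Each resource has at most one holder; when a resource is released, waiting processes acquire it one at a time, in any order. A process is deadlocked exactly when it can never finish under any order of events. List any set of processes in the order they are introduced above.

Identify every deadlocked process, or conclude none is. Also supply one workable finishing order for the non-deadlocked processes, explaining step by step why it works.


The deadlocked set is empty.
Key observation: there is no circular wait here — follow any chain and it reaches a process that is free to run now.
The rest can finish in the order J1, J2, J5, J3, J9, J8, J6.
Walking it through:
  J1: no waits; runs immediately, freeing L13 and L18
  J2: no waits; runs immediately, freeing L3
  run J5 (all its waits — L3 — are resolved); releases L1
  J3: no waits; runs immediately, freeing L7 and L9
  J9: no waits; runs immediately, freeing L12 and L20
  run J8 (all its waits — L18 and L7 — are resolved); releases L8 and L6
  run J6 (all its waits — L8, L6, L13, L12 and L9 — are resolved); releases L15


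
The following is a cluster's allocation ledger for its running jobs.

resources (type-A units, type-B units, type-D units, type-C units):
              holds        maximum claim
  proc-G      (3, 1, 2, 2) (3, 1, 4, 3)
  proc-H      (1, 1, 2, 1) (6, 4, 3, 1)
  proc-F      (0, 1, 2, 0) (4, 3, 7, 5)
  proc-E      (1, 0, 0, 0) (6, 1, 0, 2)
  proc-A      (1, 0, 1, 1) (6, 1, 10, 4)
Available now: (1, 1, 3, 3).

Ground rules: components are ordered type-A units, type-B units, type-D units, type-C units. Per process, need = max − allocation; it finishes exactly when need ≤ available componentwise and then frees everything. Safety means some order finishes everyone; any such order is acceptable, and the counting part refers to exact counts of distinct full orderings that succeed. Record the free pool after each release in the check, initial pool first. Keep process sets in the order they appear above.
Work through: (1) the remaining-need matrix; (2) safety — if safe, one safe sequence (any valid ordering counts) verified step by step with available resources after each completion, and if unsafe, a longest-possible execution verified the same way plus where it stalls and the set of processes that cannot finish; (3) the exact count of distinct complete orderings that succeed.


(1) Need matrix, components ordered type-A units, type-B units, type-D units, type-C units:
  proc-G: (0, 0, 2, 1)
  proc-H: (5, 3, 1, 0)
  proc-F: (4, 2, 5, 5)
  proc-E: (5, 1, 0, 2)
  proc-A: (5, 1, 9, 3)
(2) UNSAFE.
Key observation: after proc-G, proc-F complete, (4, 3, 7, 5) is the best the pool ever gets, yet each leftover process wants more type-A units.
Going as far as possible: proc-G, proc-F; after that, nothing fits. Walking it through:
  pool = (1, 1, 3, 3)
  run proc-G (needs (0, 0, 2, 1), free (1, 1, 3, 3)); after release of (3, 1, 2, 2) the pool is (4, 2, 5, 5)
  run proc-F (needs (4, 2, 5, 5), free (4, 2, 5, 5)); after release of (0, 1, 2, 0) the pool is (4, 3, 7, 5)
  blocked: proc-H wants (5, 3, 1, 0), pool (4, 3, 7, 5) — not enough type-A units
  blocked: proc-E wants (5, 1, 0, 2), pool (4, 3, 7, 5) — not enough type-A units
  blocked: proc-A wants (5, 1, 9, 3), pool (4, 3, 7, 5) — not enough type-A units and type-D units
Never able to finish: proc-H, proc-E and proc-A.
(3) Precisely 0 of the possible complete orderings are safe sequences.


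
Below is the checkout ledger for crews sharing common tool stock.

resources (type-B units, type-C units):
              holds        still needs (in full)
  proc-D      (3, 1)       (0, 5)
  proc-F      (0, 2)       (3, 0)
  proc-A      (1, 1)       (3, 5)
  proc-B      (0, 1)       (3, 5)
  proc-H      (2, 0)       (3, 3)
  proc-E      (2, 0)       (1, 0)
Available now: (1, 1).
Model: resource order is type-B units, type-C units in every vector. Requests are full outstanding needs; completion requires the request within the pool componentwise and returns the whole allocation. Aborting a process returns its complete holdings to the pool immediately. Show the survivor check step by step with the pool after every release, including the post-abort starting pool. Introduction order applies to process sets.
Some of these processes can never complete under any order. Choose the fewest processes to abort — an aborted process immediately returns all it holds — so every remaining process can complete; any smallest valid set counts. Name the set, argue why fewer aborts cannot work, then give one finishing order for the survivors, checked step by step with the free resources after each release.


Minimum abort set: proc-A and proc-B.
Key observation: proc-D was stuck for good until proc-A and proc-B gave back (1, 2); in the order shown it finishes at step 3.
Minimality, checking each single-abort alternative: proc-D alone leaves proc-A blocked (short on type-C units); proc-F alone leaves proc-D blocked (short on type-C units); proc-A alone leaves proc-D blocked (short on type-C units); proc-B alone leaves proc-D blocked (short on type-C units); proc-H alone leaves proc-D blocked (short on type-C units); proc-E alone leaves proc-D blocked (short on type-C units).
One survivor order: proc-E, proc-F, proc-D, proc-H. Verifying each step (post-abort pool first):
  pool = (2, 3)
  proc-E: need (1, 0) fits (2, 3); releases (2, 0), pool now (4, 3)
  proc-F: need (3, 0) fits (4, 3); releases (0, 2), pool now (4, 5)
  proc-D: need (0, 5) fits (4, 5); releases (3, 1), pool now (7, 6)
  proc-H: need (3, 3) fits (7, 6); releases (2, 0), pool now (9, 6)


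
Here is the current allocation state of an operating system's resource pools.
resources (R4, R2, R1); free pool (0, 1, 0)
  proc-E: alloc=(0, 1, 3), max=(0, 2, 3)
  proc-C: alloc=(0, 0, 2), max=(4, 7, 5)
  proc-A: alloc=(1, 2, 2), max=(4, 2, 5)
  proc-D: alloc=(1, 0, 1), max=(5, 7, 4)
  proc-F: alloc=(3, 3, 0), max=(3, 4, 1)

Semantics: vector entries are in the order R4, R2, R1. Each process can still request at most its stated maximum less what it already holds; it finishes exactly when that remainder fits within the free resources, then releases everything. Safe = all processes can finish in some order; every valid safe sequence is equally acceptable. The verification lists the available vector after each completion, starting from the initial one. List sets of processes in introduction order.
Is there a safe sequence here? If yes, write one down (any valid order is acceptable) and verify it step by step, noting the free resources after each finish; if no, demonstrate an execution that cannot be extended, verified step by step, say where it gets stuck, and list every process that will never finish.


SAFE. One safe sequence: proc-E, proc-F, proc-A, proc-C, proc-D.
Key observation: proc-E marks the first exact bind of the order: its need (0, 1, 0) fits the free (0, 1, 0) with zero slack on a requested resource.
Walking it through:
  pool = (0, 1, 0)
  proc-E: need (0, 1, 0) fits (0, 1, 0); releases (0, 1, 3), pool now (0, 2, 3)
  proc-F: need (0, 1, 1) fits (0, 2, 3); releases (3, 3, 0), pool now (3, 5, 3)
  proc-A: need (3, 0, 3) fits (3, 5, 3); releases (1, 2, 2), pool now (4, 7, 5)
  proc-C: need (4, 7, 3) fits (4, 7, 5); releases (0, 0, 2), pool now (4, 7, 7)
  proc-D: need (4, 7, 3) fits (4, 7, 7); releases (1, 0, 1), pool now (5, 7, 8)


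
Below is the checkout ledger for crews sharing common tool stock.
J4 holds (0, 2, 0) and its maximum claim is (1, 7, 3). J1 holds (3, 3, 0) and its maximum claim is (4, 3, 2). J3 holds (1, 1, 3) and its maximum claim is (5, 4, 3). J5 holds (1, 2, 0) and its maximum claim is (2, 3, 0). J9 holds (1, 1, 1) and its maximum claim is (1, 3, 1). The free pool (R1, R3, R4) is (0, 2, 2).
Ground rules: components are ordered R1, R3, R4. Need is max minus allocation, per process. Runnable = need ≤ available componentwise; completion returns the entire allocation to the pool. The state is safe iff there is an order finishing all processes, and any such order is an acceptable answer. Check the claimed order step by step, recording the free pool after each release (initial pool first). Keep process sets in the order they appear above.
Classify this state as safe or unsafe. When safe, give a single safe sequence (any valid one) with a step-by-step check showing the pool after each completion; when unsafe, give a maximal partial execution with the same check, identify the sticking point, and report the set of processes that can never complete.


SAFE, for example via the order J9, J1, J5, J3, J4.
Key observation: J9 is the earliest step where a requested resource binds exactly: need (0, 2, 0), pool (0, 2, 2) at its turn.
Verifying each step:
  pool = (0, 2, 2)
  run J9 (needs (0, 2, 0), free (0, 2, 2)); after release of (1, 1, 1) the pool is (1, 3, 3)
  run J1 (needs (1, 0, 2), free (1, 3, 3)); after release of (3, 3, 0) the pool is (4, 6, 3)
  run J5 (needs (1, 1, 0), free (4, 6, 3)); after release of (1, 2, 0) the pool is (5, 8, 3)
  run J3 (needs (4, 3, 0), free (5, 8, 3)); after release of (1, 1, 3) the pool is (6, 9, 6)
  run J4 (needs (1, 5, 3), free (6, 9, 6)); after release of (0, 2, 0) the pool is (6, 11, 6)


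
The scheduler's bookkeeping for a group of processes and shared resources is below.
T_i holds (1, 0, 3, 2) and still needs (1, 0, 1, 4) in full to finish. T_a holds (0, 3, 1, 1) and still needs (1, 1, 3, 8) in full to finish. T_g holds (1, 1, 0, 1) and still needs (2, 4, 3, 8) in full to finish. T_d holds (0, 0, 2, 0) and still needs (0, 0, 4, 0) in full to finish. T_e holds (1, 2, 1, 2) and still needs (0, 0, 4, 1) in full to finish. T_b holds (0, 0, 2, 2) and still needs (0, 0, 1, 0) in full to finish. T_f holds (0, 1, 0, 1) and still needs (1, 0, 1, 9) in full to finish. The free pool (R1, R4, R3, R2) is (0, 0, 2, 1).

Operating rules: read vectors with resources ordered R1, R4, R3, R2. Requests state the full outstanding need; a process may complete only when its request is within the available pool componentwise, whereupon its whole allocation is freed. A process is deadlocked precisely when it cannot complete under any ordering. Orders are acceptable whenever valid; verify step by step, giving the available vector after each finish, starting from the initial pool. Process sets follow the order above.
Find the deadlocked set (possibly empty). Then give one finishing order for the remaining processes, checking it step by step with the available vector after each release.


Deadlocked: T_a, T_g and T_f.
Key observation: even finishing T_b, T_e, T_i, T_d leaves just (2, 2, 10, 7) free — too little R2 for any of the remaining processes.
The rest can finish in the order T_b, T_e, T_i, T_d. Check, step by step:
  pool = (0, 0, 2, 1)
  T_b needs (0, 0, 1, 0) <= (0, 0, 2, 1) -> finishes; pool += (0, 0, 2, 2) = (0, 0, 4, 3)
  T_e needs (0, 0, 4, 1) <= (0, 0, 4, 3) -> finishes; pool += (1, 2, 1, 2) = (1, 2, 5, 5)
  T_i needs (1, 0, 1, 4) <= (1, 2, 5, 5) -> finishes; pool += (1, 0, 3, 2) = (2, 2, 8, 7)
  T_d needs (0, 0, 4, 0) <= (2, 2, 8, 7) -> finishes; pool += (0, 0, 2, 0) = (2, 2, 10, 7)
None of the blocked processes ever fits:
  T_a cannot run: need (1, 1, 3, 8) vs free (2, 2, 10, 7) (insufficient R2)
  T_g cannot run: need (2, 4, 3, 8) vs free (2, 2, 10, 7) (insufficient R4 and R2)
  T_f cannot run: need (1, 0, 1, 9) vs free (2, 2, 10, 7) (insufficient R2)


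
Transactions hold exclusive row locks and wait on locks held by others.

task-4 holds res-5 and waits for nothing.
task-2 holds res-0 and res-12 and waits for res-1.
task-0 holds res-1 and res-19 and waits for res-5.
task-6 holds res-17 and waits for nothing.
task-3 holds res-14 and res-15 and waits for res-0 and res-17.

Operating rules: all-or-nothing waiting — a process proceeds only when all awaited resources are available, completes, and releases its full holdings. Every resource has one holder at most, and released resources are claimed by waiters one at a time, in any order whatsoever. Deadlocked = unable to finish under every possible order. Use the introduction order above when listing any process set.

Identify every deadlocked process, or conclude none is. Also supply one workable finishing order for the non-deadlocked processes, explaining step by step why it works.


Nothing here is deadlocked.
Key observation: all waits point, directly or indirectly, at processes that can finish, so nothing is permanently blocked.
The rest can finish in the order task-4, task-6, task-0, task-2, task-3.
Step-by-step check:
  run task-4 (it waits on nothing); releases res-5
  run task-6 (it waits on nothing); releases res-17
  run task-0 (all its waits — res-5 — are resolved); releases res-1 and res-19
  run task-2 (all its waits — res-1 — are resolved); releases res-0 and res-12
  run task-3 (all its waits — res-0 and res-17 — are resolved); releases res-14 and res-15


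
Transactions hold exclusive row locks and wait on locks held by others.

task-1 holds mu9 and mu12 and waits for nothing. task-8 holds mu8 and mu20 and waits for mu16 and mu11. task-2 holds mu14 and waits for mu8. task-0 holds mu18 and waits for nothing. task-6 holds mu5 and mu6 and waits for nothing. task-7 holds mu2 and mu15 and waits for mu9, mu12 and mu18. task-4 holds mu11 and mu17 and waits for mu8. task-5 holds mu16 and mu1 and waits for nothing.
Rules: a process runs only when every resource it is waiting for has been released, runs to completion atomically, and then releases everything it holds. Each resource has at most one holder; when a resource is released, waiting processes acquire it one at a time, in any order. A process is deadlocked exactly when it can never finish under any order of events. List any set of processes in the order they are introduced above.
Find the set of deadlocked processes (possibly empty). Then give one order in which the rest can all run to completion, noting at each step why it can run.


Deadlocked set: task-8, task-2 and task-4.
Key observation: task-8 -> task-4 -> task-8 is a circular wait — nothing in it can go first; task-2 waits into the deadlock from upstream.
The rest can finish in the order task-6, task-1, task-0, task-5, task-7.
Walking it through:
  run task-6 (it waits on nothing); releases mu5 and mu6
  run task-1 (it waits on nothing); releases mu9 and mu12
  run task-0 (it waits on nothing); releases mu18
  run task-5 (it waits on nothing); releases mu16 and mu1
  run task-7 (all its waits — mu9, mu12 and mu18 — are resolved); releases mu2 and mu15


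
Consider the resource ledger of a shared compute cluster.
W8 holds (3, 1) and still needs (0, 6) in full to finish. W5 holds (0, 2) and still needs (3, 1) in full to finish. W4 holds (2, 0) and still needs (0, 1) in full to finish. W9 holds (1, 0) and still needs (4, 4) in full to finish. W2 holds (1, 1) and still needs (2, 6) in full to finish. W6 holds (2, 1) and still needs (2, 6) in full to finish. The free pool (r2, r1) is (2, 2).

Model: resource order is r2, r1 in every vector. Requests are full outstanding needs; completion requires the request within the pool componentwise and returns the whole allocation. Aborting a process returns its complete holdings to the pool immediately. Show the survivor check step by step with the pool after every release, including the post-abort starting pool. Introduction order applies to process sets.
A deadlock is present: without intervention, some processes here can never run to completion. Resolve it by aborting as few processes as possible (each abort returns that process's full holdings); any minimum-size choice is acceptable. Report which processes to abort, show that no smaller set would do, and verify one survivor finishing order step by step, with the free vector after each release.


Minimum abort set: W8 and W6.
Key observation: W2 was stuck for good until W8 and W6 gave back (5, 2); in the order shown it finishes at step 3.
No one abort is enough; case by case: W8 alone leaves W2 blocked (short on r1); W5 alone leaves W8 blocked (short on r1); W4 alone leaves W8 blocked (short on r1); W9 alone leaves W8 blocked (short on r1); W2 alone leaves W8 blocked (short on r1); W6 alone leaves W8 blocked (short on r1).
The survivors complete as W5, W4, W2, W9. Check, step by step (starting from the post-abort pool):
  pool = (7, 4)
  W5 needs (3, 1) <= (7, 4) -> finishes; pool += (0, 2) = (7, 6)
  W4 needs (0, 1) <= (7, 6) -> finishes; pool += (2, 0) = (9, 6)
  W2 needs (2, 6) <= (9, 6) -> finishes; pool += (1, 1) = (10, 7)
  W9 needs (4, 4) <= (10, 7) -> finishes; pool += (1, 0) = (11, 7)


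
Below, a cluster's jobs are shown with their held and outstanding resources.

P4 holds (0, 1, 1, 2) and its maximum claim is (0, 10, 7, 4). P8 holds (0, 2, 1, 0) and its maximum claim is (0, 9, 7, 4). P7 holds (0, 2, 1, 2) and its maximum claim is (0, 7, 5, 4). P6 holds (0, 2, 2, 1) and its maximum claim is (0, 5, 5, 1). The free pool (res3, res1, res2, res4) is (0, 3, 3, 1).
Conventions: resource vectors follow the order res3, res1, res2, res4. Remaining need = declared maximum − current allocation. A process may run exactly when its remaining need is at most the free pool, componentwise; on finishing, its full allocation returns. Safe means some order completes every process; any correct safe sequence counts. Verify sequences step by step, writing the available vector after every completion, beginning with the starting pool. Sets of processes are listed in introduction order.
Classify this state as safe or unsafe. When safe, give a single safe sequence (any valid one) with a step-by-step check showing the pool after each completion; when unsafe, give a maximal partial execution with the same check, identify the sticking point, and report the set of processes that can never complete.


SAFE, for example via the order P6, P7, P8, P4.
Key observation: reading the order forward, P6 is the first process whose need (0, 3, 3, 0) meets the free pool (0, 3, 3, 1) exactly on a resource it requests.
Walking it through:
  pool = (0, 3, 3, 1)
  run P6 (needs (0, 3, 3, 0), free (0, 3, 3, 1)); after release of (0, 2, 2, 1) the pool is (0, 5, 5, 2)
  run P7 (needs (0, 5, 4, 2), free (0, 5, 5, 2)); after release of (0, 2, 1, 2) the pool is (0, 7, 6, 4)
  run P8 (needs (0, 7, 6, 4), free (0, 7, 6, 4)); after release of (0, 2, 1, 0) the pool is (0, 9, 7, 4)
  run P4 (needs (0, 9, 6, 2), free (0, 9, 7, 4)); after release of (0, 1, 1, 2) the pool is (0, 10, 8, 6)


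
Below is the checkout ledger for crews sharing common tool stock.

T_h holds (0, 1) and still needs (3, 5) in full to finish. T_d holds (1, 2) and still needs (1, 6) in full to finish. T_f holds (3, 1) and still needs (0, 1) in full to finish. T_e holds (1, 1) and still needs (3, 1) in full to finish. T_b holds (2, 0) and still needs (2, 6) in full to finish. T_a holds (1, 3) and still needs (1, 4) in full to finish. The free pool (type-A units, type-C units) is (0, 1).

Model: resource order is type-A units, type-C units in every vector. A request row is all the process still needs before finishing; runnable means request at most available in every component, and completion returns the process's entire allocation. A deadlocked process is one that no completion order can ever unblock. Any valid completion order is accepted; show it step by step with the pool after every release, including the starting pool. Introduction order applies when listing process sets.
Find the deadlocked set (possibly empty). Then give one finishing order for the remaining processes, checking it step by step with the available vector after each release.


Deadlocked set: T_h, T_d, T_b and T_a.
Key observation: the wall is type-C units: completing T_f, T_e brings the pool only to (4, 3), and all the rest need more.
The rest can finish in the order T_f, T_e. Check, step by step:
  pool = (0, 1)
  T_f needs (0, 1) <= (0, 1) -> finishes; pool += (3, 1) = (3, 2)
  T_e needs (3, 1) <= (3, 2) -> finishes; pool += (1, 1) = (4, 3)
The blocked processes can never fit:
  T_h cannot run: need (3, 5) vs free (4, 3) (insufficient type-C units)
  T_d cannot run: need (1, 6) vs free (4, 3) (insufficient type-C units)
  T_b cannot run: need (2, 6) vs free (4, 3) (insufficient type-C units)
  T_a cannot run: need (1, 4) vs free (4, 3) (insufficient type-C units)


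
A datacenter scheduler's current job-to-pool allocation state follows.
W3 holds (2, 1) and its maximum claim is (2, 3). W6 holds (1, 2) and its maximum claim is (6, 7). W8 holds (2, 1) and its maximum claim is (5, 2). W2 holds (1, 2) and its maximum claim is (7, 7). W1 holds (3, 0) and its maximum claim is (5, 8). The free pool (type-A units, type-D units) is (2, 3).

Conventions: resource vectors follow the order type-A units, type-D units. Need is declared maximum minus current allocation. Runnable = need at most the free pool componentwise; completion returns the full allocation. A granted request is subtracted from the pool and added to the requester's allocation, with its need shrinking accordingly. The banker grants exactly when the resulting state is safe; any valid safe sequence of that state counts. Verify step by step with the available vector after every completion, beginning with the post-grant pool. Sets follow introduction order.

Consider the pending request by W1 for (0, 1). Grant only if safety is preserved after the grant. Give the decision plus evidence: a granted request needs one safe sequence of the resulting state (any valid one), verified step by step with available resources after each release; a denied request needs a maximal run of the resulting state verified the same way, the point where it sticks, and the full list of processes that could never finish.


DENY. Granting would leave the state unsafe.
Key observation: even finishing W3, W8 leaves just (6, 4) free — too little type-D units for any of the remaining processes.
After a pretend grant, a maximal execution: W3, W8 — then nothing else fits. Step-by-step check:
  pool = (2, 2)
  run W3 (needs (0, 2), free (2, 2)); after release of (2, 1) the pool is (4, 3)
  run W8 (needs (3, 1), free (4, 3)); after release of (2, 1) the pool is (6, 4)
  W6 cannot run: need (5, 5) vs free (6, 4) (insufficient type-D units)
  W2 cannot run: need (6, 5) vs free (6, 4) (insufficient type-D units)
  W1 cannot run: need (2, 7) vs free (6, 4) (insufficient type-D units)
Post-grant, the permanently blocked set is W6, W2 and W1.


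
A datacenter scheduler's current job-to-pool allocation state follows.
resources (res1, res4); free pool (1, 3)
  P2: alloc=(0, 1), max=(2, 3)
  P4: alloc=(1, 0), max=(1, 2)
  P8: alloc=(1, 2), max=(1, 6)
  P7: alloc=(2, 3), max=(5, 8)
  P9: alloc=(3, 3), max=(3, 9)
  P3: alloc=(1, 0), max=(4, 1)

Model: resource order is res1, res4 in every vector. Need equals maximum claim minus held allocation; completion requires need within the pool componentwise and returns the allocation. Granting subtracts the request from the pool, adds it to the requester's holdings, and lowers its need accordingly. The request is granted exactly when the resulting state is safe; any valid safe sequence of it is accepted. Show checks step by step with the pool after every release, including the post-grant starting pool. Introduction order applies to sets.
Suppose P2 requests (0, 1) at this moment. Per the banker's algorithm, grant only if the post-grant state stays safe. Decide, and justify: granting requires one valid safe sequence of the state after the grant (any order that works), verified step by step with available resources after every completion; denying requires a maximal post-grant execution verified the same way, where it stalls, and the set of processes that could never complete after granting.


GRANT: granting preserves safety; a valid post-grant sequence is P4, P2, P8, P3, P9, P7.
Key observation: (1, 2) free after granting still covers P4 first, and each release covers the next.
Step-by-step check of the post-grant state:
  pool = (1, 2)
  P4: need (0, 2) fits (1, 2); releases (1, 0), pool now (2, 2)
  P2: need (2, 1) fits (2, 2); releases (0, 2), pool now (2, 4)
  P8: need (0, 4) fits (2, 4); releases (1, 2), pool now (3, 6)
  P3: need (3, 1) fits (3, 6); releases (1, 0), pool now (4, 6)
  P9: need (0, 6) fits (4, 6); releases (3, 3), pool now (7, 9)
  P7: need (3, 5) fits (7, 9); releases (2, 3), pool now (9, 12)


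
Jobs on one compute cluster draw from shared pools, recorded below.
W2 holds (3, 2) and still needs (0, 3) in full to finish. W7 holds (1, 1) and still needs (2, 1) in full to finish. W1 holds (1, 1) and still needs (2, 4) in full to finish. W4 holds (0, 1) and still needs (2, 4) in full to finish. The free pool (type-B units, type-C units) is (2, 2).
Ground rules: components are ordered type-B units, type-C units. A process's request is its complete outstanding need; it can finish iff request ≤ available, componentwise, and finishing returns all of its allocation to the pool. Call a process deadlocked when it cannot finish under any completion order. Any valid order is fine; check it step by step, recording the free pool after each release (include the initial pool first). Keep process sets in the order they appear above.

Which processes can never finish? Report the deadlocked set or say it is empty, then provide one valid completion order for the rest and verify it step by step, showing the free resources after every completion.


Nothing here is deadlocked.
Key observation: W7 fits the free pool immediately, and its release cascades until everyone finishes.
A valid finishing order for the others: W7, W2, W4, W1. Verifying each step:
  pool = (2, 2)
  run W7 (needs (2, 1), free (2, 2)); after release of (1, 1) the pool is (3, 3)
  run W2 (needs (0, 3), free (3, 3)); after release of (3, 2) the pool is (6, 5)
  run W4 (needs (2, 4), free (6, 5)); after release of (0, 1) the pool is (6, 6)
  run W1 (needs (2, 4), free (6, 6)); after release of (1, 1) the pool is (7, 7)


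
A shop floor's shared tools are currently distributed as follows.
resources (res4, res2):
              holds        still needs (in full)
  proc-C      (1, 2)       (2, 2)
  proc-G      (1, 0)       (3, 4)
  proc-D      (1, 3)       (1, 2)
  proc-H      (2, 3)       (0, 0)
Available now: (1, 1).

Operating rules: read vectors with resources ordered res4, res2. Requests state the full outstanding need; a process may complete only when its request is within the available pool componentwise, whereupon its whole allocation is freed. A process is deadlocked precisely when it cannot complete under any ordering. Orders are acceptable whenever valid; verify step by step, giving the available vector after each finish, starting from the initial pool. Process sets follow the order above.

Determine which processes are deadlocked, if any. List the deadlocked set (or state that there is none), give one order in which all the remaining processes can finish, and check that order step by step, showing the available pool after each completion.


The deadlocked set is empty.
Key observation: beginning at proc-H, releases accumulate fast enough that every process eventually fits.
One completion order for the rest: proc-H, proc-C, proc-G, proc-D. Check, step by step:
  pool = (1, 1)
  proc-H: need (0, 0) fits (1, 1); releases (2, 3), pool now (3, 4)
  proc-C: need (2, 2) fits (3, 4); releases (1, 2), pool now (4, 6)
  proc-G: need (3, 4) fits (4, 6); releases (1, 0), pool now (5, 6)
  proc-D: need (1, 2) fits (5, 6); releases (1, 3), pool now (6, 9)


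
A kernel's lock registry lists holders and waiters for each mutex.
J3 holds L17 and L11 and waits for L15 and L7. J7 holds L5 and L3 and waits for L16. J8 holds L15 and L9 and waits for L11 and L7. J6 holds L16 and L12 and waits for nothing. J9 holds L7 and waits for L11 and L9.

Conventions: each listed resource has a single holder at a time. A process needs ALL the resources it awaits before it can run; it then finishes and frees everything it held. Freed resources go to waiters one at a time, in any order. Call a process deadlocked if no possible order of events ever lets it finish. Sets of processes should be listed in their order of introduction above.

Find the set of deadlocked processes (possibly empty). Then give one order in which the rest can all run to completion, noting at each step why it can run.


Deadlocked set: J3, J8 and J9.
Key observation: along J3 -> J8 -> J3, each member waits on what the next one holds — a deadlock; J9 is caught in further circular waits.
A valid finishing order for the others: J6, J7.
Check, step by step:
  J6 waits on nothing -> runs at once and releases L16 and L12
  run J7 (all its waits — L16 — are resolved); releases L5 and L3


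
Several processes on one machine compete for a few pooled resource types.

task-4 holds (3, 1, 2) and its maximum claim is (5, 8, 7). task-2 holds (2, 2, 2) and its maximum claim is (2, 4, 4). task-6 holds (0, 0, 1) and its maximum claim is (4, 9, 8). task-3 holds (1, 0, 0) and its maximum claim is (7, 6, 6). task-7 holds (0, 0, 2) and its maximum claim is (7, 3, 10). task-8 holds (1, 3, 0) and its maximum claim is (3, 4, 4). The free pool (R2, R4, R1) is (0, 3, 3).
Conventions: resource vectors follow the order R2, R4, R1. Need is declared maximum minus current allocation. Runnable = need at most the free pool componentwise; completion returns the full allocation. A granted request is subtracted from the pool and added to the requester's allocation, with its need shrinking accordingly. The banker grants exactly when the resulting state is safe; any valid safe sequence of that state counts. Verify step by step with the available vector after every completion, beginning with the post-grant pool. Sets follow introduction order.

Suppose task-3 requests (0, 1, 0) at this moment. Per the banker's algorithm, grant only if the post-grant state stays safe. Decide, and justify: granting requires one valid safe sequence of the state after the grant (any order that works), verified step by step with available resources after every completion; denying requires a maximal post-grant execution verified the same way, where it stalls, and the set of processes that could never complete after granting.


GRANT: granting preserves safety; a valid post-grant sequence is task-2, task-8, task-4, task-3, task-6, task-7.
Key observation: post-grant, (0, 2, 3) remains, and an order beginning with task-2 completes everyone.
Check on the post-grant state, step by step:
  pool = (0, 2, 3)
  run task-2 (needs (0, 2, 2), free (0, 2, 3)); after release of (2, 2, 2) the pool is (2, 4, 5)
  run task-8 (needs (2, 1, 4), free (2, 4, 5)); after release of (1, 3, 0) the pool is (3, 7, 5)
  run task-4 (needs (2, 7, 5), free (3, 7, 5)); after release of (3, 1, 2) the pool is (6, 8, 7)
  run task-3 (needs (6, 5, 6), free (6, 8, 7)); after release of (1, 1, 0) the pool is (7, 9, 7)
  run task-6 (needs (4, 9, 7), free (7, 9, 7)); after release of (0, 0, 1) the pool is (7, 9, 8)
  run task-7 (needs (7, 3, 8), free (7, 9, 8)); after release of (0, 0, 2) the pool is (7, 9, 10)


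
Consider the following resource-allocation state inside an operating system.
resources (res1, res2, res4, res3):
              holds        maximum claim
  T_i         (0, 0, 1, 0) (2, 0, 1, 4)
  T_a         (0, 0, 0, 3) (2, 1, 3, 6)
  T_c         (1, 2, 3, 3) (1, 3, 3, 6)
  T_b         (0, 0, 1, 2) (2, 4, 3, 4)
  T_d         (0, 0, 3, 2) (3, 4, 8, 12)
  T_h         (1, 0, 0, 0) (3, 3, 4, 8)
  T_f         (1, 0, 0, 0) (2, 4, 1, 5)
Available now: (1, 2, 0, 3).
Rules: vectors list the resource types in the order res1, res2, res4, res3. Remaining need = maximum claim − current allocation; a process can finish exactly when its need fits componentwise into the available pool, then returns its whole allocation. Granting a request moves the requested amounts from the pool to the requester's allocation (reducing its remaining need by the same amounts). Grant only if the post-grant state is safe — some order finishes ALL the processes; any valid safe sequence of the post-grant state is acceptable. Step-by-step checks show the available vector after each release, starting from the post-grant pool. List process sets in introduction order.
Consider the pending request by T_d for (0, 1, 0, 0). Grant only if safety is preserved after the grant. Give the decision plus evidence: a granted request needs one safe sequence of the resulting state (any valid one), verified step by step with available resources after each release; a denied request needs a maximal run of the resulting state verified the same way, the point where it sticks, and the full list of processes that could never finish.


DENY — the pretend-granted state is unsafe.
Key observation: after T_c, T_i, T_a, T_h the pool peaks at (3, 3, 4, 9), and each blocked process is short somewhere: T_b on res2; T_d on res4, res3; T_f on res2.
After a pretend grant, a maximal execution: T_c, T_i, T_a, T_h — then nothing else fits. Step-by-step check:
  pool = (1, 1, 0, 3)
  run T_c (needs (0, 1, 0, 3), free (1, 1, 0, 3)); after release of (1, 2, 3, 3) the pool is (2, 3, 3, 6)
  run T_i (needs (2, 0, 0, 4), free (2, 3, 3, 6)); after release of (0, 0, 1, 0) the pool is (2, 3, 4, 6)
  run T_a (needs (2, 1, 3, 3), free (2, 3, 4, 6)); after release of (0, 0, 0, 3) the pool is (2, 3, 4, 9)
  run T_h (needs (2, 3, 4, 8), free (2, 3, 4, 9)); after release of (1, 0, 0, 0) the pool is (3, 3, 4, 9)
  T_b still needs (2, 4, 2, 2) but only (3, 3, 4, 9) is free — short on res2
  T_d still needs (3, 3, 5, 10) but only (3, 3, 4, 9) is free — short on res4 and res3
  T_f still needs (1, 4, 1, 5) but only (3, 3, 4, 9) is free — short on res2
Had the request been granted, T_b, T_d and T_f could never finish.


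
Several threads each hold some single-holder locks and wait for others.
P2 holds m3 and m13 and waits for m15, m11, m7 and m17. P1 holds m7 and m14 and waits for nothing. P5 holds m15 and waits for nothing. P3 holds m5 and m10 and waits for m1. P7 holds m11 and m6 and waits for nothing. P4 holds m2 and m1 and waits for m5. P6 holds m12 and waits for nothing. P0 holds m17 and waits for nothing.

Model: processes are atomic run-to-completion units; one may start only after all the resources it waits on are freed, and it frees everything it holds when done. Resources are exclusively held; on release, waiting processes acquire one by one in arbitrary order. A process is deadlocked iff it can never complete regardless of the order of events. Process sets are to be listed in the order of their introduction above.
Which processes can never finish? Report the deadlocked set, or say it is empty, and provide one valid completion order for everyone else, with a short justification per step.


Deadlocked: P3 and P4.
Key observation: along P3 -> P4 -> P3, each member waits on what the next one holds — a deadlock; no other process is dragged down with it.
One completion order for the rest: P5, P0, P7, P1, P2, P6.
Step-by-step check:
  P5 waits on nothing -> runs at once and releases m15
  P0 waits on nothing -> runs at once and releases m17
  P7 waits on nothing -> runs at once and releases m11 and m6
  P1 waits on nothing -> runs at once and releases m7 and m14
  P2: everything it awaited (m15, m11, m7 and m17) is free; runs, freeing m3 and m13
  P6 waits on nothing -> runs at once and releases m12


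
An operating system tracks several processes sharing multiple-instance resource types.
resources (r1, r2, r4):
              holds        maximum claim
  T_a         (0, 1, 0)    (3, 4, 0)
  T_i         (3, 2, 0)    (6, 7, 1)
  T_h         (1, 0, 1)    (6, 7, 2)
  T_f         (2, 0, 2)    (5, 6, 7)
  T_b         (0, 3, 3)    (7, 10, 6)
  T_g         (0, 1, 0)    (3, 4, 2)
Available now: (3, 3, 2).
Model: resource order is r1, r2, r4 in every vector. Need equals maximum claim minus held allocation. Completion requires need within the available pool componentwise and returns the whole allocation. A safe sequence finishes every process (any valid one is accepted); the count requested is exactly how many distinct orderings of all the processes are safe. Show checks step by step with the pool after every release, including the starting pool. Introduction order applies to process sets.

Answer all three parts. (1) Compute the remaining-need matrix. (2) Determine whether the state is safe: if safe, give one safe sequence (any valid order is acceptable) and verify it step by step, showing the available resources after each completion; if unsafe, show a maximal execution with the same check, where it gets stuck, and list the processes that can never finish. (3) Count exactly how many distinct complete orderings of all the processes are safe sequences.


(1) Need matrix, components ordered r1, r2, r4:
  T_a: (3, 3, 0)
  T_i: (3, 5, 1)
  T_h: (5, 7, 1)
  T_f: (3, 6, 5)
  T_b: (7, 7, 3)
  T_g: (3, 3, 2)
(2) SAFE, for example via the order T_g, T_a, T_i, T_h, T_b, T_f.
Key observation: at T_g the run first touches a limit — (3, 3, 2) against (3, 3, 2), exact on a resource it actually requests.
Walking it through:
  pool = (3, 3, 2)
  run T_g (needs (3, 3, 2), free (3, 3, 2)); after release of (0, 1, 0) the pool is (3, 4, 2)
  run T_a (needs (3, 3, 0), free (3, 4, 2)); after release of (0, 1, 0) the pool is (3, 5, 2)
  run T_i (needs (3, 5, 1), free (3, 5, 2)); after release of (3, 2, 0) the pool is (6, 7, 2)
  run T_h (needs (5, 7, 1), free (6, 7, 2)); after release of (1, 0, 1) the pool is (7, 7, 3)
  run T_b (needs (7, 7, 3), free (7, 7, 3)); after release of (0, 3, 3) the pool is (7, 10, 6)
  run T_f (needs (3, 6, 5), free (7, 10, 6)); after release of (2, 0, 2) the pool is (9, 10, 8)
(3) Exactly 2 of the possible complete orderings are safe sequences.


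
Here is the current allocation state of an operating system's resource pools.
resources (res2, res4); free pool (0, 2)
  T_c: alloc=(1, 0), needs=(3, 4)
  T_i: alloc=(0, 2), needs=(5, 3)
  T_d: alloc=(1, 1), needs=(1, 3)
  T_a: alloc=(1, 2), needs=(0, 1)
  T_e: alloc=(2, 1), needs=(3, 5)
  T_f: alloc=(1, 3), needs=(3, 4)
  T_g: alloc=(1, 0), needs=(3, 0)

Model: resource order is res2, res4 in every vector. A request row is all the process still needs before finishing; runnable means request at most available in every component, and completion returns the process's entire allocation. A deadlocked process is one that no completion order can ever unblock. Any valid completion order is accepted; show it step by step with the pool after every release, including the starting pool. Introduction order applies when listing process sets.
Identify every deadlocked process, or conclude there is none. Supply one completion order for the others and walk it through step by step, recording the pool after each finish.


Deadlocked: T_c, T_i, T_e, T_f and T_g.
Key observation: even finishing T_a, T_d leaves just (2, 5) free — too little res2 for any of the remaining processes.
The rest can finish in the order T_a, T_d. Walking it through:
  pool = (0, 2)
  T_a: need (0, 1) fits (0, 2); releases (1, 2), pool now (1, 4)
  T_d: need (1, 3) fits (1, 4); releases (1, 1), pool now (2, 5)
The blocked processes can never fit:
  T_c still needs (3, 4) but only (2, 5) is free — short on res2
  T_i still needs (5, 3) but only (2, 5) is free — short on res2
  T_e still needs (3, 5) but only (2, 5) is free — short on res2
  T_f still needs (3, 4) but only (2, 5) is free — short on res2
  T_g still needs (3, 0) but only (2, 5) is free — short on res2


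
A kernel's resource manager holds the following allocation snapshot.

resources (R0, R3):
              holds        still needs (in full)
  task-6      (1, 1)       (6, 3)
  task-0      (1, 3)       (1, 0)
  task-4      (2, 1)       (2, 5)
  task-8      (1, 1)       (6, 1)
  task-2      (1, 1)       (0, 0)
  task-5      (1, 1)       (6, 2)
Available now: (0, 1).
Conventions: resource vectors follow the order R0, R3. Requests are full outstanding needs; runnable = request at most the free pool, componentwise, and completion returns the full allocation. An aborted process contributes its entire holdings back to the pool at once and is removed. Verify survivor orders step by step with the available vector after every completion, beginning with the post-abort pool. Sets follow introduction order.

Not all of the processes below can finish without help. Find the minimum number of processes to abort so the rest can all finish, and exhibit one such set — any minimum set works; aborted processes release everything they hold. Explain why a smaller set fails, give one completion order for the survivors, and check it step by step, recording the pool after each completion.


Abort task-6 and task-8.
Key observation: before aborting task-6 and task-8, task-5 was permanently blocked — no order could ever run it; afterwards it completes at step 4.
Why nothing smaller works — every single abort fails: task-6 alone leaves task-8 blocked (short on R0); task-0 alone leaves task-6 blocked (short on R0); task-4 alone leaves task-6 blocked (short on R0); task-8 alone leaves task-6 blocked (short on R0); task-2 alone leaves task-6 blocked (short on R0); task-5 alone leaves task-6 blocked (short on R0).
Survivors finish in the order: task-0, task-4, task-2, task-5. Walking it through (pool after the aborts first):
  pool = (2, 3)
  task-0: need (1, 0) fits (2, 3); releases (1, 3), pool now (3, 6)
  task-4: need (2, 5) fits (3, 6); releases (2, 1), pool now (5, 7)
  task-2: need (0, 0) fits (5, 7); releases (1, 1), pool now (6, 8)
  task-5: need (6, 2) fits (6, 8); releases (1, 1), pool now (7, 9)
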